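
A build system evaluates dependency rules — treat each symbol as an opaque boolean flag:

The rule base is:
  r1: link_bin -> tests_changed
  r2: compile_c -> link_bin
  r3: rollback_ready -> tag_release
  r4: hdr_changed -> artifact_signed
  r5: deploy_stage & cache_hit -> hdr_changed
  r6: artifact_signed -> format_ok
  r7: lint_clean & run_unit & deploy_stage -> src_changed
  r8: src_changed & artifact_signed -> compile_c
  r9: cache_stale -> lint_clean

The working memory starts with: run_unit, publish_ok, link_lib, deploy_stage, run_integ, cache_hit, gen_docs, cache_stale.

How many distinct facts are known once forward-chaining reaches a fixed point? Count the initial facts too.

[1] r5 [deploy_stage & cache_hit -> hdr_changed]; r9 [cache_stale -> lint_clean]. ⇒ new: hdr_changed, lint_clean.
[2] r4 [hdr_changed -> artifact_signed]; r7 [lint_clean & run_unit & deploy_stage -> src_changed]. ⇒ new: artifact_signed, src_changed.
[3] r6 [artifact_signed -> format_ok]; r8 [src_changed & artifact_signed -> compile_c]. ⇒ new: format_ok, compile_c.
[4] r2 [compile_c -> link_bin]. ⇒ new: link_bin.
[5] r1 [link_bin -> tests_changed]. ⇒ new: tests_changed.
Closure: {artifact_signed, cache_hit, cache_stale, compile_c, deploy_stage, format_ok, gen_docs, hdr_changed, link_bin, link_lib, lint_clean, publish_ok, run_integ, run_unit, src_changed, tests_changed} — 16 facts.

16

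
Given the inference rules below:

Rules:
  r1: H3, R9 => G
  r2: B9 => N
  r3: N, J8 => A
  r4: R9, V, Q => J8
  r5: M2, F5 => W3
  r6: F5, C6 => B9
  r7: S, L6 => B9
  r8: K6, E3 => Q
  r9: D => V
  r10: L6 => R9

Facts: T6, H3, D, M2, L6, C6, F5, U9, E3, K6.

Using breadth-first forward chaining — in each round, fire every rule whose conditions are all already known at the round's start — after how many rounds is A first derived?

3

Round 1: r5 [M2, F5 => W3]; r6 [F5, C6 => B9]; r8 [K6, E3 => Q]; r9 [D => V]; r10 [L6 => R9]. New: W3, B9, Q, V, R9.
Round 2: r1 [H3, R9 => G]; r2 [B9 => N]; r4 [R9, V, Q => J8]. New: G, N, J8.
Round 3: r3 [N, J8 => A]. New: A.
A first appears in round 3.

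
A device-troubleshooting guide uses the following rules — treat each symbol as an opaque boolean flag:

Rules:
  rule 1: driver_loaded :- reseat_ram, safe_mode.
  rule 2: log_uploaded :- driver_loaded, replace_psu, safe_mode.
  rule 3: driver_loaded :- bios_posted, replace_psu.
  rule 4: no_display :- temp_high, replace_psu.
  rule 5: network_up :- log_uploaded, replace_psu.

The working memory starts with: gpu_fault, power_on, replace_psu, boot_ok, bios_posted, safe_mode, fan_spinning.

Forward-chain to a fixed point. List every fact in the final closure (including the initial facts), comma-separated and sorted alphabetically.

bios_posted, boot_ok, driver_loaded, fan_spinning, gpu_fault, log_uploaded, network_up, power_on, replace_psu, safe_mode

Round 1: rule 3 [driver_loaded :- bios_posted, replace_psu.]. New: driver_loaded.
Round 2: rule 2 [log_uploaded :- driver_loaded, replace_psu, safe_mode.]. New: log_uploaded.
Round 3: rule 5 [network_up :- log_uploaded, replace_psu.]. New: network_up.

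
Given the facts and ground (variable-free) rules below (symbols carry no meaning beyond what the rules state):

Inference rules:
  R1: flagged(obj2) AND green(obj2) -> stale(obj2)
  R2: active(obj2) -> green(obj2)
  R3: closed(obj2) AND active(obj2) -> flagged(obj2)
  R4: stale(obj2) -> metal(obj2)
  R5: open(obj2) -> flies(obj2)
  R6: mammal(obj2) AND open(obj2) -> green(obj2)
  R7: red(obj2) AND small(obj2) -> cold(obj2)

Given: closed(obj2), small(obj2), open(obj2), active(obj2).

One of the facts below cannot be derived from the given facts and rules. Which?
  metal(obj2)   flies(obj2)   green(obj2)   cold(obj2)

Round 1: R2 [active(obj2) -> green(obj2)]; R3 [closed(obj2) AND active(obj2) -> flagged(obj2)]; R5 [open(obj2) -> flies(obj2)]. New: green(obj2), flagged(obj2), flies(obj2).
Round 2: R1 [flagged(obj2) AND green(obj2) -> stale(obj2)]. New: stale(obj2).
Round 3: R4 [stale(obj2) -> metal(obj2)]. New: metal(obj2).
Derived: green(obj2) (round 1), flies(obj2) (round 1), metal(obj2) (round 3). cold(obj2) never appears in any round.

cold(obj2)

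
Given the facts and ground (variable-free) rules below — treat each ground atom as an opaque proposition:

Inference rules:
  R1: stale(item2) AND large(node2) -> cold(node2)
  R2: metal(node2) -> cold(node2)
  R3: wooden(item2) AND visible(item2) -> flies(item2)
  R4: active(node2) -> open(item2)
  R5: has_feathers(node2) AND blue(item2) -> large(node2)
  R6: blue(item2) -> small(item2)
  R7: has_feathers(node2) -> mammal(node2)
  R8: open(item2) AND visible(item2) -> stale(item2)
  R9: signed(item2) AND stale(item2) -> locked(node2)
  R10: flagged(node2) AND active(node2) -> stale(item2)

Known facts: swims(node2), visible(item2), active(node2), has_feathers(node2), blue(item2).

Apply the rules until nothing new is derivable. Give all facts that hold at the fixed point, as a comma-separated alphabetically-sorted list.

active(node2), blue(item2), cold(node2), has_feathers(node2), large(node2), mammal(node2), open(item2), small(item2), stale(item2), swims(node2), visible(item2)

Round 1: R4 [active(node2) -> open(item2)]; R5 [has_feathers(node2) AND blue(item2) -> large(node2)]; R6 [blue(item2) -> small(item2)]; R7 [has_feathers(node2) -> mammal(node2)]. Adds open(item2), large(node2), small(item2), mammal(node2).
Round 2: R8 [open(item2) AND visible(item2) -> stale(item2)]. Adds stale(item2).
Round 3: R1 [stale(item2) AND large(node2) -> cold(node2)]. Adds cold(node2).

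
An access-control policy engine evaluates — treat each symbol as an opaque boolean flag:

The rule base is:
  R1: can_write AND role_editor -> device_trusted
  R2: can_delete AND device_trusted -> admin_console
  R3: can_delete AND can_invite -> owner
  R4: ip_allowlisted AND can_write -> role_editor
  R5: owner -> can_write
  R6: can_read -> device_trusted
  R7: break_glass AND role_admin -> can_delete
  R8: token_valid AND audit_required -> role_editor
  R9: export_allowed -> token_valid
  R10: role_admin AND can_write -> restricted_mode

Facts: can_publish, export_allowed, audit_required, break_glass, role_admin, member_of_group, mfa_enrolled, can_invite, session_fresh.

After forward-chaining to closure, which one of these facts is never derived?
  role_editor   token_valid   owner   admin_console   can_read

can_read

Round 1 fires R7, R9, giving can_delete, token_valid.
Round 2 fires R3, R8, giving owner, role_editor.
Round 3 fires R5, giving can_write.
Round 4 fires R1, R10, giving device_trusted, restricted_mode.
Round 5 fires R2, giving admin_console.
Derived: admin_console (round 5), token_valid (round 1), owner (round 2), role_editor (round 2). can_read never appears in any round.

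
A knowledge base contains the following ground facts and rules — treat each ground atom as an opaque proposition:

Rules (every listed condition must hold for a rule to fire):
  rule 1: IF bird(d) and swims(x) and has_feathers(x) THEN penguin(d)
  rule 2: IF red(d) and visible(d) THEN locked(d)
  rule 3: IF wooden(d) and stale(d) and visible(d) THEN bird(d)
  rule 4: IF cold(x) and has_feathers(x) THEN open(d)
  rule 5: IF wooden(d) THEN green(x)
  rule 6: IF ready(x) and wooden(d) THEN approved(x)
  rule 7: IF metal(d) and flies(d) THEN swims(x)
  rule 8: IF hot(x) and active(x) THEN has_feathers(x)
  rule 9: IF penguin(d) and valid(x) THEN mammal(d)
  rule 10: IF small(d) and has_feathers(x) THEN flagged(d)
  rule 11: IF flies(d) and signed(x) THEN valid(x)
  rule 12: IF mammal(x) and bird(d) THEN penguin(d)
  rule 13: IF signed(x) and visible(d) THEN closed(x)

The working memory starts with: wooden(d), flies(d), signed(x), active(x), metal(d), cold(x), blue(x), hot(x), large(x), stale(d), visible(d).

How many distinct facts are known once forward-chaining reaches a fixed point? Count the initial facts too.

20

Round 1: rule 3 [IF wooden(d) and stale(d) and visible(d) THEN bird(d)]; rule 5 [IF wooden(d) THEN green(x)]; rule 7 [IF metal(d) and flies(d) THEN swims(x)]; rule 8 [IF hot(x) and active(x) THEN has_feathers(x)]; rule 11 [IF flies(d) and signed(x) THEN valid(x)]; rule 13 [IF signed(x) and visible(d) THEN closed(x)]. Adds bird(d), green(x), swims(x), has_feathers(x), valid(x), closed(x).
Round 2: rule 1 [IF bird(d) and swims(x) and has_feathers(x) THEN penguin(d)]; rule 4 [IF cold(x) and has_feathers(x) THEN open(d)]. Adds penguin(d), open(d).
Round 3: rule 9 [IF penguin(d) and valid(x) THEN mammal(d)]. Adds mammal(d).
Closure: {active(x), bird(d), blue(x), closed(x), cold(x), flies(d), green(x), has_feathers(x), hot(x), large(x), mammal(d), metal(d), open(d), penguin(d), signed(x), stale(d), swims(x), valid(x), visible(d), wooden(d)} — 20 facts.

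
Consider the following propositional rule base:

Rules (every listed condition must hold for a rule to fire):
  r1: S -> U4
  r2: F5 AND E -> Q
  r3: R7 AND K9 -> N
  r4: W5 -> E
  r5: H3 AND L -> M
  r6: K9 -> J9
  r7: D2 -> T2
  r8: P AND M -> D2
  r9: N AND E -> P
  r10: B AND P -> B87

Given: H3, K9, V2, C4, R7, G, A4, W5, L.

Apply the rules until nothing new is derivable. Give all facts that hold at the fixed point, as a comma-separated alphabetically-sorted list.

Round 1: r3 [R7 AND K9 -> N]; r4 [W5 -> E]; r5 [H3 AND L -> M]; r6 [K9 -> J9]. Adds N, E, M, J9.
Round 2: r9 [N AND E -> P]. Adds P.
Round 3: r8 [P AND M -> D2]. Adds D2.
Round 4: r7 [D2 -> T2]. Adds T2.

A4, C4, D2, E, G, H3, J9, K9, L, M, N, P, R7, T2, V2, W5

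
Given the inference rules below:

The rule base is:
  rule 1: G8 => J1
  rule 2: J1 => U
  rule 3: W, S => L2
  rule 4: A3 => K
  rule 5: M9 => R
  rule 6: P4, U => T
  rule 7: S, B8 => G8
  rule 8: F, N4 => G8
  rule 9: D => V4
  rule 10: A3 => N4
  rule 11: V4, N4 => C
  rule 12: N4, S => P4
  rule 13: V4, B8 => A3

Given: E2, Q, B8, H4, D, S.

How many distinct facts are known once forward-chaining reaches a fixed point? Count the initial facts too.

16

[1] rule 7 [S, B8 => G8]; rule 9 [D => V4]. ⇒ new: G8, V4.
[2] rule 1 [G8 => J1]; rule 13 [V4, B8 => A3]. ⇒ new: J1, A3.
[3] rule 2 [J1 => U]; rule 4 [A3 => K]; rule 10 [A3 => N4]. ⇒ new: U, K, N4.
[4] rule 11 [V4, N4 => C]; rule 12 [N4, S => P4]. ⇒ new: C, P4.
[5] rule 6 [P4, U => T]. ⇒ new: T.
Closure: {A3, B8, C, D, E2, G8, H4, J1, K, N4, P4, Q, S, T, U, V4} — 16 facts.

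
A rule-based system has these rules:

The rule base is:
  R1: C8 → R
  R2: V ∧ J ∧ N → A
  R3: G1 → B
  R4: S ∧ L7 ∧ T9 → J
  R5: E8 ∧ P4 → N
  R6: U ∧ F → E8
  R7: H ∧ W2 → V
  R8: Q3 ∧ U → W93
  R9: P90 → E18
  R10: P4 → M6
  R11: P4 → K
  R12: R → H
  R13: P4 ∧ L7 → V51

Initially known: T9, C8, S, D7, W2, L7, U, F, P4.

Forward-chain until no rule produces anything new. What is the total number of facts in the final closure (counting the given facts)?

19

Round 1: R1 [C8 → R]; R4 [S ∧ L7 ∧ T9 → J]; R6 [U ∧ F → E8]; R10 [P4 → M6]; R11 [P4 → K]; R13 [P4 ∧ L7 → V51]. Adds R, J, E8, M6, K, V51.
Round 2: R5 [E8 ∧ P4 → N]; R12 [R → H]. Adds N, H.
Round 3: R7 [H ∧ W2 → V]. Adds V.
Round 4: R2 [V ∧ J ∧ N → A]. Adds A.
Closure: {A, C8, D7, E8, F, H, J, K, L7, M6, N, P4, R, S, T9, U, V, V51, W2} — 19 facts.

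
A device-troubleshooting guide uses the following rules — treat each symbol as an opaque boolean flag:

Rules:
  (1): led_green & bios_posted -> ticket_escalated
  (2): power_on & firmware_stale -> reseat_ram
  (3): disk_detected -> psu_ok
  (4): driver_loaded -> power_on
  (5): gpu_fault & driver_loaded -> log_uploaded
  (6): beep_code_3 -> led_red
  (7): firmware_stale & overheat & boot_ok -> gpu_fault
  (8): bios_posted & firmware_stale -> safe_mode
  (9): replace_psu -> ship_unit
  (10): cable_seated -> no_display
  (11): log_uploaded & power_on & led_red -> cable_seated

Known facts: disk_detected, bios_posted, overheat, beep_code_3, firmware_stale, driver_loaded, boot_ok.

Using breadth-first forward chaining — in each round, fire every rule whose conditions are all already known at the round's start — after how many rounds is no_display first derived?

Round 1 — (3), (4), (6), (7), (8), derive psu_ok, power_on, led_red, gpu_fault, safe_mode.
Round 2 — (2), (5), derive reseat_ram, log_uploaded.
Round 3 — (11), derive cable_seated.
Round 4 — (10), derive no_display.
no_display first appears in round 4.

4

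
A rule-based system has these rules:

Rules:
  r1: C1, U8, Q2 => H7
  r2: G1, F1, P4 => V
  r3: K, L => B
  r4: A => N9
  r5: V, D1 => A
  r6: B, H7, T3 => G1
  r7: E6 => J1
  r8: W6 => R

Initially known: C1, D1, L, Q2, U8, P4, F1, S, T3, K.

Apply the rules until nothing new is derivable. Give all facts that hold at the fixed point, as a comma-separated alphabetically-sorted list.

A, B, C1, D1, F1, G1, H7, K, L, N9, P4, Q2, S, T3, U8, V

Round 1 fires r1, r3, giving H7, B.
Round 2 fires r6, giving G1.
Round 3 fires r2, giving V.
Round 4 fires r5, giving A.
Round 5 fires r4, giving N9.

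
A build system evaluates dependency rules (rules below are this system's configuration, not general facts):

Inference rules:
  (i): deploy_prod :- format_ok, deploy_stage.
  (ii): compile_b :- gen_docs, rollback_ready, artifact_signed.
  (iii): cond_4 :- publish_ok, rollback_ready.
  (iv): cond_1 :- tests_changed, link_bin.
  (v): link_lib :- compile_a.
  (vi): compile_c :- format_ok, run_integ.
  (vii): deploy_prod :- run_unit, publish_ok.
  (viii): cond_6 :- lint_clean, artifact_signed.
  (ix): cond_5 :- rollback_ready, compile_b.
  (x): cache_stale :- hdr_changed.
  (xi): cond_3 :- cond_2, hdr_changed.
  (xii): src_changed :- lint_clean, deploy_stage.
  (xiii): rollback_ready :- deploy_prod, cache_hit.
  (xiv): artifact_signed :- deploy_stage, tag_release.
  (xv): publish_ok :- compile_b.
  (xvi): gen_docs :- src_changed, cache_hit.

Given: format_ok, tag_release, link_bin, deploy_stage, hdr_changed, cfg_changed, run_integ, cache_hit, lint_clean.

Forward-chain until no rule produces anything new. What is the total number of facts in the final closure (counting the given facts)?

21

Round 1 — (i), (vi), (x), (xii), (xiv), derive deploy_prod, compile_c, cache_stale, src_changed, artifact_signed.
Round 2 — (viii), (xiii), (xvi), derive cond_6, rollback_ready, gen_docs.
Round 3 — (ii), derive compile_b.
Round 4 — (ix), (xv), derive cond_5, publish_ok.
Round 5 — (iii), derive cond_4.
Closure: {artifact_signed, cache_hit, cache_stale, cfg_changed, compile_b, compile_c, cond_4, cond_5, cond_6, deploy_prod, deploy_stage, format_ok, gen_docs, hdr_changed, link_bin, lint_clean, publish_ok, rollback_ready, run_integ, src_changed, tag_release} — 21 facts.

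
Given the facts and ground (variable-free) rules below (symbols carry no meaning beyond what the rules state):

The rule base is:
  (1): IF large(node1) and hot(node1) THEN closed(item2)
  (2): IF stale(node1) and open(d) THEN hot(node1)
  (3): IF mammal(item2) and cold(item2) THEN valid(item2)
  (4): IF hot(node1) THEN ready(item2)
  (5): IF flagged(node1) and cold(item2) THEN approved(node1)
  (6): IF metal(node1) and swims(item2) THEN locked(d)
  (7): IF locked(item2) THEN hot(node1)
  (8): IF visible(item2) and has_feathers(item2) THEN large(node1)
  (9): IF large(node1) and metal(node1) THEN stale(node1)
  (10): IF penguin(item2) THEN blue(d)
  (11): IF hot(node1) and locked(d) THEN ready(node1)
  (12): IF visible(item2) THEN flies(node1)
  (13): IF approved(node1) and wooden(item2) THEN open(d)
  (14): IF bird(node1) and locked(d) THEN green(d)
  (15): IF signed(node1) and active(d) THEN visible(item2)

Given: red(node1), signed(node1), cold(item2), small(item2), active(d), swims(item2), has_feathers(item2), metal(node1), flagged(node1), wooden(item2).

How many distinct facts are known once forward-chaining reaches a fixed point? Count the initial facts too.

21

Round 1 fires (5), (6), (15), giving approved(node1), locked(d), visible(item2).
Round 2 fires (8), (12), (13), giving large(node1), flies(node1), open(d).
Round 3 fires (9), giving stale(node1).
Round 4 fires (2), giving hot(node1).
Round 5 fires (1), (4), (11), giving closed(item2), ready(item2), ready(node1).
Closure: {active(d), approved(node1), closed(item2), cold(item2), flagged(node1), flies(node1), has_feathers(item2), hot(node1), large(node1), locked(d), metal(node1), open(d), ready(item2), ready(node1), red(node1), signed(node1), small(item2), stale(node1), swims(item2), visible(item2), wooden(item2)} — 21 facts.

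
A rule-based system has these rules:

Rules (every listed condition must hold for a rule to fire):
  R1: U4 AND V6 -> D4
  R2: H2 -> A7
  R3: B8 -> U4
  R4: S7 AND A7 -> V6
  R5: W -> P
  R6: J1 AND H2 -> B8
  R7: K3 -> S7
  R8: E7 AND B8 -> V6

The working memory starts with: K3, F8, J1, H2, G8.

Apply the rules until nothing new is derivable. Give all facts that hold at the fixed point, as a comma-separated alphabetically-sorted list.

[1] R2 [H2 -> A7]; R6 [J1 AND H2 -> B8]; R7 [K3 -> S7]. ⇒ new: A7, B8, S7.
[2] R3 [B8 -> U4]; R4 [S7 AND A7 -> V6]. ⇒ new: U4, V6.
[3] R1 [U4 AND V6 -> D4]. ⇒ new: D4.

A7, B8, D4, F8, G8, H2, J1, K3, S7, U4, V6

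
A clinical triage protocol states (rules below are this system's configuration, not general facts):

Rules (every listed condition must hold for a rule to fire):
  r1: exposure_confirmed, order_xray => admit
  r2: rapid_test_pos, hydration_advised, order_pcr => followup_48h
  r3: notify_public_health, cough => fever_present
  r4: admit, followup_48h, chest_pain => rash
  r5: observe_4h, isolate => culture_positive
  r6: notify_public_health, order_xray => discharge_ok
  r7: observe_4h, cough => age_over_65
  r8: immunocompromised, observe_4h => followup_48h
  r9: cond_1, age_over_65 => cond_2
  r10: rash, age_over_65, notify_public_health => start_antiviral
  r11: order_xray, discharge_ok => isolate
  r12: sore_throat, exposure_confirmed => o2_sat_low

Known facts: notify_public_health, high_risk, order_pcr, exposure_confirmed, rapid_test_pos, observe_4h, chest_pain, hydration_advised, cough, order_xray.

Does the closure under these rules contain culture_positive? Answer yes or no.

Round 1: r1 [exposure_confirmed, order_xray => admit]; r2 [rapid_test_pos, hydration_advised, order_pcr => followup_48h]; r3 [notify_public_health, cough => fever_present]; r6 [notify_public_health, order_xray => discharge_ok]; r7 [observe_4h, cough => age_over_65]. Adds admit, followup_48h, fever_present, discharge_ok, age_over_65.
Round 2: r4 [admit, followup_48h, chest_pain => rash]; r11 [order_xray, discharge_ok => isolate]. Adds rash, isolate.
Round 3: r5 [observe_4h, isolate => culture_positive]; r10 [rash, age_over_65, notify_public_health => start_antiviral]. Adds culture_positive, start_antiviral.
culture_positive appears in round 3, so it is derivable.

yes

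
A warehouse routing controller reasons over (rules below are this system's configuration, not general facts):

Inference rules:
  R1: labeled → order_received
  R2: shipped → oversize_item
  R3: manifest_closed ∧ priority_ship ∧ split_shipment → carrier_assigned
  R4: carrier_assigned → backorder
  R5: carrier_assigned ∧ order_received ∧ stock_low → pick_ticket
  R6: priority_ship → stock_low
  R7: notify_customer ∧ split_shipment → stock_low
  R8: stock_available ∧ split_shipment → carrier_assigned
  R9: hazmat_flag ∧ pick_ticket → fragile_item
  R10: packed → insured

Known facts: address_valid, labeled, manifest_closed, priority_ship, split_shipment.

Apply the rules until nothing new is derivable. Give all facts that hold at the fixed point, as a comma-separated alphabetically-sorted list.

Round 1 — R1, R3, R6, derive order_received, carrier_assigned, stock_low.
Round 2 — R4, R5, derive backorder, pick_ticket.

address_valid, backorder, carrier_assigned, labeled, manifest_closed, order_received, pick_ticket, priority_ship, split_shipment, stock_low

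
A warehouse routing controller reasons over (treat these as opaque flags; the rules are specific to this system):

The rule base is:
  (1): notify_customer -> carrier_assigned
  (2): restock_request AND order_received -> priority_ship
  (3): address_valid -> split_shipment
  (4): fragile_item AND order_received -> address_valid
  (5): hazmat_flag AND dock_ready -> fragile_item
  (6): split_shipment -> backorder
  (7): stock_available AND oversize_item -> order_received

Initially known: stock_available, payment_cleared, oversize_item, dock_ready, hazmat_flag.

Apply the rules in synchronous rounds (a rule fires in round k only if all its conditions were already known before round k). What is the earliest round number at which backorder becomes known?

Round 1: (5) [hazmat_flag AND dock_ready -> fragile_item]; (7) [stock_available AND oversize_item -> order_received]. Adds fragile_item, order_received.
Round 2: (4) [fragile_item AND order_received -> address_valid]. Adds address_valid.
Round 3: (3) [address_valid -> split_shipment]. Adds split_shipment.
Round 4: (6) [split_shipment -> backorder]. Adds backorder.
backorder first appears in round 4.

4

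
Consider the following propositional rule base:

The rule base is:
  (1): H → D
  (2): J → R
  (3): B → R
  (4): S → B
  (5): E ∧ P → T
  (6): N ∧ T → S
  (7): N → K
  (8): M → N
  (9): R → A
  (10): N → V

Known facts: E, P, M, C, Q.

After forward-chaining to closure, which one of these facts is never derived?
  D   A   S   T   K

[1] (5) [E ∧ P → T]; (8) [M → N]. ⇒ new: T, N.
[2] (6) [N ∧ T → S]; (7) [N → K]; (10) [N → V]. ⇒ new: S, K, V.
[3] (4) [S → B]. ⇒ new: B.
[4] (3) [B → R]. ⇒ new: R.
[5] (9) [R → A]. ⇒ new: A.
Derived: A (round 5), K (round 2), S (round 2), T (round 1). D never appears in any round.

D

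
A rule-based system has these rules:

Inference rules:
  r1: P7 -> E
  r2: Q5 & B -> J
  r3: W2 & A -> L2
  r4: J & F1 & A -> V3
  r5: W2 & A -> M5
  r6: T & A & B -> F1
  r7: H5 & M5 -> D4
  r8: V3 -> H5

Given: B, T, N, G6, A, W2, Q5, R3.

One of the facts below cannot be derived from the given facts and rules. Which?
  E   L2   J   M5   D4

Round 1 fires r2, r3, r5, r6, giving J, L2, M5, F1.
Round 2 fires r4, giving V3.
Round 3 fires r8, giving H5.
Round 4 fires r7, giving D4.
Derived: J (round 1), M5 (round 1), D4 (round 4), L2 (round 1). E never appears in any round.

E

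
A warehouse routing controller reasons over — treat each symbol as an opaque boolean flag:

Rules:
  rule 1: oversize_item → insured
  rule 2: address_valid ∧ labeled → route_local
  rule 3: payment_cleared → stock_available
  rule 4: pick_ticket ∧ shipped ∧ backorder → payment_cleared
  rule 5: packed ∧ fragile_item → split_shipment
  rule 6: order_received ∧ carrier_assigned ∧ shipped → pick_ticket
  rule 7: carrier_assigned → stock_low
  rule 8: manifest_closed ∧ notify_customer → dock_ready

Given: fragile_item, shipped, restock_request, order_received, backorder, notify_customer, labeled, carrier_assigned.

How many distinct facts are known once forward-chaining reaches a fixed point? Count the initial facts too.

Round 1 — rule 6, rule 7, derive pick_ticket, stock_low.
Round 2 — rule 4, derive payment_cleared.
Round 3 — rule 3, derive stock_available.
Closure: {backorder, carrier_assigned, fragile_item, labeled, notify_customer, order_received, payment_cleared, pick_ticket, restock_request, shipped, stock_available, stock_low} — 12 facts.

12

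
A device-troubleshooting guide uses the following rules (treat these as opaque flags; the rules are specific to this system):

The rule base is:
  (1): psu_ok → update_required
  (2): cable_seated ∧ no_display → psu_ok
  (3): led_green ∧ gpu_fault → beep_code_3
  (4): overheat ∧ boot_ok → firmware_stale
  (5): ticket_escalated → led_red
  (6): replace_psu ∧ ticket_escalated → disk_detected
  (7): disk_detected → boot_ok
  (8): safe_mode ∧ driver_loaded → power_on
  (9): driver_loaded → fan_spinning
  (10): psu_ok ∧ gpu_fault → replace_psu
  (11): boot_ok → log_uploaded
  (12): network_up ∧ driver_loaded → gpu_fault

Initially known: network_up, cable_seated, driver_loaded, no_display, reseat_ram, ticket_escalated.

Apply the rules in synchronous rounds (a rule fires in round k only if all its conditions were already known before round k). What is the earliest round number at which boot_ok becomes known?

Round 1 — (2), (5), (9), (12), derive psu_ok, led_red, fan_spinning, gpu_fault.
Round 2 — (1), (10), derive update_required, replace_psu.
Round 3 — (6), derive disk_detected.
Round 4 — (7), derive boot_ok.
boot_ok first appears in round 4.

4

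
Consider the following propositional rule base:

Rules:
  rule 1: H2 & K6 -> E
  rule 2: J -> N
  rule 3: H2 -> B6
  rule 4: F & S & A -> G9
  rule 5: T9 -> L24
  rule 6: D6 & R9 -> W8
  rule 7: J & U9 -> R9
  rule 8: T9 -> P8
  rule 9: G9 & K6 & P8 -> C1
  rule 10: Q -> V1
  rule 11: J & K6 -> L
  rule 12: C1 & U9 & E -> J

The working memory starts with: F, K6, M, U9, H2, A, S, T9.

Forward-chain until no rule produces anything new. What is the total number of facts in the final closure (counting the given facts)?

18

[1] rule 1 [H2 & K6 -> E]; rule 3 [H2 -> B6]; rule 4 [F & S & A -> G9]; rule 5 [T9 -> L24]; rule 8 [T9 -> P8]. ⇒ new: E, B6, G9, L24, P8.
[2] rule 9 [G9 & K6 & P8 -> C1]. ⇒ new: C1.
[3] rule 12 [C1 & U9 & E -> J]. ⇒ new: J.
[4] rule 2 [J -> N]; rule 7 [J & U9 -> R9]; rule 11 [J & K6 -> L]. ⇒ new: N, R9, L.
Closure: {A, B6, C1, E, F, G9, H2, J, K6, L, L24, M, N, P8, R9, S, T9, U9} — 18 facts.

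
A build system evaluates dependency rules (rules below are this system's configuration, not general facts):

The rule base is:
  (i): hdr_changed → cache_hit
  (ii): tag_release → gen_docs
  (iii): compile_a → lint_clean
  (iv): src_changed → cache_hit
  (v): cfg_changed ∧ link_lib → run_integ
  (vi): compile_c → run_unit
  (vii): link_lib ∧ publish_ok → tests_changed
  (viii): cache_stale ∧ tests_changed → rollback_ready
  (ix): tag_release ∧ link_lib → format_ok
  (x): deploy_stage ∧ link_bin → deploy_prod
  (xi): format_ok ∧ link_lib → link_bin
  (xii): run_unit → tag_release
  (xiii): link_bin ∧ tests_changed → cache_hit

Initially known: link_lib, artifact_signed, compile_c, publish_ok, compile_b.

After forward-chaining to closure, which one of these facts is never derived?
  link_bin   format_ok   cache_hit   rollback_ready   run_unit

rollback_ready

Round 1 fires (vi), (vii), giving run_unit, tests_changed.
Round 2 fires (xii), giving tag_release.
Round 3 fires (ii), (ix), giving gen_docs, format_ok.
Round 4 fires (xi), giving link_bin.
Round 5 fires (xiii), giving cache_hit.
Derived: run_unit (round 1), link_bin (round 4), cache_hit (round 5), format_ok (round 3). rollback_ready never appears in any round.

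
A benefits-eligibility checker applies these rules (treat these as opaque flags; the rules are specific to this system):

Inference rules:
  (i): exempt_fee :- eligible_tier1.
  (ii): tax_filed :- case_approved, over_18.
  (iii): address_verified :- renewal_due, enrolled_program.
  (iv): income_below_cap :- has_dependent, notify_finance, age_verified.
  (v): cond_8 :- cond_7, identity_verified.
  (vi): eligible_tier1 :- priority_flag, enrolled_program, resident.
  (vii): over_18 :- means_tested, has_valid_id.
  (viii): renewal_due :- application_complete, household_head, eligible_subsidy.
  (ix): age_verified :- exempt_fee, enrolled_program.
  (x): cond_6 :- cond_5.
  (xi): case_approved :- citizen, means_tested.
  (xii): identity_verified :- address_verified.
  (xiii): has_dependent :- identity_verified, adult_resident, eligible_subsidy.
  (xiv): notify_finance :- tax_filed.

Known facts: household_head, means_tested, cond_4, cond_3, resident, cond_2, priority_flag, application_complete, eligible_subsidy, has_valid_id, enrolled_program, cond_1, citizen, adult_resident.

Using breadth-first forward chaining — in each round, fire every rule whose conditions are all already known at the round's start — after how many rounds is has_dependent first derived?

Round 1: (vi) [eligible_tier1 :- priority_flag, enrolled_program, resident.]; (vii) [over_18 :- means_tested, has_valid_id.]; (viii) [renewal_due :- application_complete, household_head, eligible_subsidy.]; (xi) [case_approved :- citizen, means_tested.]. New: eligible_tier1, over_18, renewal_due, case_approved.
Round 2: (i) [exempt_fee :- eligible_tier1.]; (ii) [tax_filed :- case_approved, over_18.]; (iii) [address_verified :- renewal_due, enrolled_program.]. New: exempt_fee, tax_filed, address_verified.
Round 3: (ix) [age_verified :- exempt_fee, enrolled_program.]; (xii) [identity_verified :- address_verified.]; (xiv) [notify_finance :- tax_filed.]. New: age_verified, identity_verified, notify_finance.
Round 4: (xiii) [has_dependent :- identity_verified, adult_resident, eligible_subsidy.]. New: has_dependent.
has_dependent first appears in round 4.

4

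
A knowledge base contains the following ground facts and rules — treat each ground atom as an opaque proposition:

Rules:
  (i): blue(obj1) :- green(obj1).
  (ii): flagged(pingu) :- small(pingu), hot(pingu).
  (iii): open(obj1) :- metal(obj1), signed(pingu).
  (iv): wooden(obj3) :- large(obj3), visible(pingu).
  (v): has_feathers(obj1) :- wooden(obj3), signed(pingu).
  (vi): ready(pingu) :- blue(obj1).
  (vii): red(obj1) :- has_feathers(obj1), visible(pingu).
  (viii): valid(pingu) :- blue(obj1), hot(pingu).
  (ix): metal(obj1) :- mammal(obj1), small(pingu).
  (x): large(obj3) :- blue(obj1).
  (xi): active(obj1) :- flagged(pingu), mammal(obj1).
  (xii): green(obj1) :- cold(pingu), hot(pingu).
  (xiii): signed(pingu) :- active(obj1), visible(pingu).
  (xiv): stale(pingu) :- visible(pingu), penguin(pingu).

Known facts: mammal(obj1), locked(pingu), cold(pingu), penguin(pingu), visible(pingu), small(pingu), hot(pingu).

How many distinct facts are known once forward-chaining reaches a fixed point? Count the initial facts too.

21

Round 1: (ii) [flagged(pingu) :- small(pingu), hot(pingu).]; (ix) [metal(obj1) :- mammal(obj1), small(pingu).]; (xii) [green(obj1) :- cold(pingu), hot(pingu).]; (xiv) [stale(pingu) :- visible(pingu), penguin(pingu).]. Adds flagged(pingu), metal(obj1), green(obj1), stale(pingu).
Round 2: (i) [blue(obj1) :- green(obj1).]; (xi) [active(obj1) :- flagged(pingu), mammal(obj1).]. Adds blue(obj1), active(obj1).
Round 3: (vi) [ready(pingu) :- blue(obj1).]; (viii) [valid(pingu) :- blue(obj1), hot(pingu).]; (x) [large(obj3) :- blue(obj1).]; (xiii) [signed(pingu) :- active(obj1), visible(pingu).]. Adds ready(pingu), valid(pingu), large(obj3), signed(pingu).
Round 4: (iii) [open(obj1) :- metal(obj1), signed(pingu).]; (iv) [wooden(obj3) :- large(obj3), visible(pingu).]. Adds open(obj1), wooden(obj3).
Round 5: (v) [has_feathers(obj1) :- wooden(obj3), signed(pingu).]. Adds has_feathers(obj1).
Round 6: (vii) [red(obj1) :- has_feathers(obj1), visible(pingu).]. Adds red(obj1).
Closure: {active(obj1), blue(obj1), cold(pingu), flagged(pingu), green(obj1), has_feathers(obj1), hot(pingu), large(obj3), locked(pingu), mammal(obj1), metal(obj1), open(obj1), penguin(pingu), ready(pingu), red(obj1), signed(pingu), small(pingu), stale(pingu), valid(pingu), visible(pingu), wooden(obj3)} — 21 facts.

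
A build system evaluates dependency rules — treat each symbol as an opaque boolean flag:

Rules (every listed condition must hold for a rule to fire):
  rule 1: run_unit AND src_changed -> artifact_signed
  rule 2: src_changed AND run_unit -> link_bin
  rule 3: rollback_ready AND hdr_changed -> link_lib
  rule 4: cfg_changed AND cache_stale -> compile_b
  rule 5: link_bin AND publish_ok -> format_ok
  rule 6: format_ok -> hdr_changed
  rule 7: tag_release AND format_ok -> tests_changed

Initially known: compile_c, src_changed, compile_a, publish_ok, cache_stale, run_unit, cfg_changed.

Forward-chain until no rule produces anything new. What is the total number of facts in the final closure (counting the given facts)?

12

Round 1: rule 1 [run_unit AND src_changed -> artifact_signed]; rule 2 [src_changed AND run_unit -> link_bin]; rule 4 [cfg_changed AND cache_stale -> compile_b]. Adds artifact_signed, link_bin, compile_b.
Round 2: rule 5 [link_bin AND publish_ok -> format_ok]. Adds format_ok.
Round 3: rule 6 [format_ok -> hdr_changed]. Adds hdr_changed.
Closure: {artifact_signed, cache_stale, cfg_changed, compile_a, compile_b, compile_c, format_ok, hdr_changed, link_bin, publish_ok, run_unit, src_changed} — 12 facts.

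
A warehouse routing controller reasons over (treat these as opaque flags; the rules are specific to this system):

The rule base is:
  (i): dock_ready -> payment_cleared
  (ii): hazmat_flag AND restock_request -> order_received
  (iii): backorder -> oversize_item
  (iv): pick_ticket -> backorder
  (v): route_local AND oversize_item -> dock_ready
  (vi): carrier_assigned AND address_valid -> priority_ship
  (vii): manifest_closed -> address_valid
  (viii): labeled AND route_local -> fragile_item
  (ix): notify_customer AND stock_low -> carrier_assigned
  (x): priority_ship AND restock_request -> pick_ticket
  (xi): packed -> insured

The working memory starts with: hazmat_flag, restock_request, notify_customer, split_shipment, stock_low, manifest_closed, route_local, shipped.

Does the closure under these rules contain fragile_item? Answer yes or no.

Round 1: (ii) [hazmat_flag AND restock_request -> order_received]; (vii) [manifest_closed -> address_valid]; (ix) [notify_customer AND stock_low -> carrier_assigned]. Adds order_received, address_valid, carrier_assigned.
Round 2: (vi) [carrier_assigned AND address_valid -> priority_ship]. Adds priority_ship.
Round 3: (x) [priority_ship AND restock_request -> pick_ticket]. Adds pick_ticket.
Round 4: (iv) [pick_ticket -> backorder]. Adds backorder.
Round 5: (iii) [backorder -> oversize_item]. Adds oversize_item.
Round 6: (v) [route_local AND oversize_item -> dock_ready]. Adds dock_ready.
Round 7: (i) [dock_ready -> payment_cleared]. Adds payment_cleared.
Fixed point reached. fragile_item is concluded only by (viii); (viii) needs labeled (never derived).

no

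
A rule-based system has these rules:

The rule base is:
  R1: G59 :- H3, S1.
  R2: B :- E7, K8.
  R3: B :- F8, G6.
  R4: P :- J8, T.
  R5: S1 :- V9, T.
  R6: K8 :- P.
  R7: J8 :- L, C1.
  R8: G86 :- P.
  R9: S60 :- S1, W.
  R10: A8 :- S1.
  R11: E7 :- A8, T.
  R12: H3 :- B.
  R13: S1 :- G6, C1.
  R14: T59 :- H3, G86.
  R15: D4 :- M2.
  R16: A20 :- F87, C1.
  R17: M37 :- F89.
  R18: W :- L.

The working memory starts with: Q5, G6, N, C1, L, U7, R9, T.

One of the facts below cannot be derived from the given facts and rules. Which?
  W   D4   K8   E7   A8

Round 1 fires R7, R13, R18, giving J8, S1, W.
Round 2 fires R4, R9, R10, giving P, S60, A8.
Round 3 fires R6, R8, R11, giving K8, G86, E7.
Round 4 fires R2, giving B.
Round 5 fires R12, giving H3.
Round 6 fires R1, R14, giving G59, T59.
Derived: E7 (round 3), A8 (round 2), K8 (round 3), W (round 1). D4 never appears in any round.

D4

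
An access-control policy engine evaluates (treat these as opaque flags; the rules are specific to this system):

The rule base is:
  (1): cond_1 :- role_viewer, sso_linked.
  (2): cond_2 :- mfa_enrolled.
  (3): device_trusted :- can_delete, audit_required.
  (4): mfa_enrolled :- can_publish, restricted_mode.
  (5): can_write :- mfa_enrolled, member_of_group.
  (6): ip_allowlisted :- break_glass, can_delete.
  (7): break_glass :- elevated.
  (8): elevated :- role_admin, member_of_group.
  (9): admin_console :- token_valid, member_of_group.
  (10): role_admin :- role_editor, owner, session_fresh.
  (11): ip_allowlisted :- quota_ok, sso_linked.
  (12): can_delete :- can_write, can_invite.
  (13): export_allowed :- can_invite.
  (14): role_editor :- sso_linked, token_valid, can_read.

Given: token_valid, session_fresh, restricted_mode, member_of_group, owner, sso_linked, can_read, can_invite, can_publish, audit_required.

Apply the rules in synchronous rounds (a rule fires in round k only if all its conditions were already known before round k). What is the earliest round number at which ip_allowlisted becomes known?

5

Round 1: (4) [mfa_enrolled :- can_publish, restricted_mode.]; (9) [admin_console :- token_valid, member_of_group.]; (13) [export_allowed :- can_invite.]; (14) [role_editor :- sso_linked, token_valid, can_read.]. Adds mfa_enrolled, admin_console, export_allowed, role_editor.
Round 2: (2) [cond_2 :- mfa_enrolled.]; (5) [can_write :- mfa_enrolled, member_of_group.]; (10) [role_admin :- role_editor, owner, session_fresh.]. Adds cond_2, can_write, role_admin.
Round 3: (8) [elevated :- role_admin, member_of_group.]; (12) [can_delete :- can_write, can_invite.]. Adds elevated, can_delete.
Round 4: (3) [device_trusted :- can_delete, audit_required.]; (7) [break_glass :- elevated.]. Adds device_trusted, break_glass.
Round 5: (6) [ip_allowlisted :- break_glass, can_delete.]. Adds ip_allowlisted.
ip_allowlisted first appears in round 5.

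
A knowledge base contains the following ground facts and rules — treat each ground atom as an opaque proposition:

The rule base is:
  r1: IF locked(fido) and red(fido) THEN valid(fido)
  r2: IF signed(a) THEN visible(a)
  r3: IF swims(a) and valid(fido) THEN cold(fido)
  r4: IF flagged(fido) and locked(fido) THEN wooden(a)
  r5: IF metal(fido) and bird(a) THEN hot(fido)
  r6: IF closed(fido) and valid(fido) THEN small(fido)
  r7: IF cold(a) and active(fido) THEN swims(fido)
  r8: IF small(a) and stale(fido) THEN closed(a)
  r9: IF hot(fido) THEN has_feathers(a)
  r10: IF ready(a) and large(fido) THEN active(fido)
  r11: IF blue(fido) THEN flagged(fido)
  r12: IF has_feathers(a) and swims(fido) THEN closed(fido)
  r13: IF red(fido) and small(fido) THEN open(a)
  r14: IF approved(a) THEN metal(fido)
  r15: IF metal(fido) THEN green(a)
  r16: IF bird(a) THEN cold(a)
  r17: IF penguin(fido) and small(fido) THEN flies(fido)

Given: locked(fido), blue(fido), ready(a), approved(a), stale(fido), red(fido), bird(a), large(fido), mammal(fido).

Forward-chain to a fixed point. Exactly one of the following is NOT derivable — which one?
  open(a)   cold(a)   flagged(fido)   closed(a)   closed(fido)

Round 1 — r1, r10, r11, r14, r16, derive valid(fido), active(fido), flagged(fido), metal(fido), cold(a).
Round 2 — r4, r5, r7, r15, derive wooden(a), hot(fido), swims(fido), green(a).
Round 3 — r9, derive has_feathers(a).
Round 4 — r12, derive closed(fido).
Round 5 — r6, derive small(fido).
Round 6 — r13, derive open(a).
Derived: flagged(fido) (round 1), open(a) (round 6), cold(a) (round 1), closed(fido) (round 4). closed(a) never appears in any round.

closed(a)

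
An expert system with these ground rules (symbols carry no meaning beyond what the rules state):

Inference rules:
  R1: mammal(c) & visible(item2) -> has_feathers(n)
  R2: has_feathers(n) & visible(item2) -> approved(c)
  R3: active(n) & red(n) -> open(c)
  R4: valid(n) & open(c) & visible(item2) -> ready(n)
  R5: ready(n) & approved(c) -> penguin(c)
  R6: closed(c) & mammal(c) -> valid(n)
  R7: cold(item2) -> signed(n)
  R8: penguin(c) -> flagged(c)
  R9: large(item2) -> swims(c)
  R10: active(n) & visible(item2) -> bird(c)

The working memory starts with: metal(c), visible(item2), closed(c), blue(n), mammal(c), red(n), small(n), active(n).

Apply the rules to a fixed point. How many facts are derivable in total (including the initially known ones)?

16

[1] R1 [mammal(c) & visible(item2) -> has_feathers(n)]; R3 [active(n) & red(n) -> open(c)]; R6 [closed(c) & mammal(c) -> valid(n)]; R10 [active(n) & visible(item2) -> bird(c)]. ⇒ new: has_feathers(n), open(c), valid(n), bird(c).
[2] R2 [has_feathers(n) & visible(item2) -> approved(c)]; R4 [valid(n) & open(c) & visible(item2) -> ready(n)]. ⇒ new: approved(c), ready(n).
[3] R5 [ready(n) & approved(c) -> penguin(c)]. ⇒ new: penguin(c).
[4] R8 [penguin(c) -> flagged(c)]. ⇒ new: flagged(c).
Closure: {active(n), approved(c), bird(c), blue(n), closed(c), flagged(c), has_feathers(n), mammal(c), metal(c), open(c), penguin(c), ready(n), red(n), small(n), valid(n), visible(item2)} — 16 facts.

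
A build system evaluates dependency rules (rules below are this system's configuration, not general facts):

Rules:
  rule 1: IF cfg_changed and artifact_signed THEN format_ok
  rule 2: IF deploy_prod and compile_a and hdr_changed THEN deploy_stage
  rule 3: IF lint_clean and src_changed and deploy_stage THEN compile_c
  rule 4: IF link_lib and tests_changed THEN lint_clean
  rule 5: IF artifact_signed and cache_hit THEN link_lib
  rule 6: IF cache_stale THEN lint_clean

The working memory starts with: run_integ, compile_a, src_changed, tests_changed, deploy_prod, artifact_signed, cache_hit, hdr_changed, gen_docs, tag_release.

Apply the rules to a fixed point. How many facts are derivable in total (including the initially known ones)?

Round 1 fires rule 2, rule 5, giving deploy_stage, link_lib.
Round 2 fires rule 4, giving lint_clean.
Round 3 fires rule 3, giving compile_c.
Closure: {artifact_signed, cache_hit, compile_a, compile_c, deploy_prod, deploy_stage, gen_docs, hdr_changed, link_lib, lint_clean, run_integ, src_changed, tag_release, tests_changed} — 14 facts.

14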